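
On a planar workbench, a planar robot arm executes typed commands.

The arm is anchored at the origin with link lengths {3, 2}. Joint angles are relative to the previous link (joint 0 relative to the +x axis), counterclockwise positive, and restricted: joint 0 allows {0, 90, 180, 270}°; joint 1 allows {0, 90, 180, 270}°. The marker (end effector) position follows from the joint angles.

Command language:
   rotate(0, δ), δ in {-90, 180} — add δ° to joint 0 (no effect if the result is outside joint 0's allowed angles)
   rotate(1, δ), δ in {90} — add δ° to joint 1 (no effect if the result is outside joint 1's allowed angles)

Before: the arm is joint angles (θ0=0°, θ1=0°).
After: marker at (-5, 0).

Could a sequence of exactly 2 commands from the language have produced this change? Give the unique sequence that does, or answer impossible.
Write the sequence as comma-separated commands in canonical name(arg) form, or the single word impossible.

t0: joint angles (θ0=0°, θ1=0°)
t=1 rotate(0, -90) ⇒ joint angles (θ0=270°, θ1=0°)
t=2 rotate(0, -90) ⇒ joint angles (θ0=180°, θ1=0°)
uniquely the one of 9 2-step routes that fits.

rotate(0, -90), rotate(0, -90)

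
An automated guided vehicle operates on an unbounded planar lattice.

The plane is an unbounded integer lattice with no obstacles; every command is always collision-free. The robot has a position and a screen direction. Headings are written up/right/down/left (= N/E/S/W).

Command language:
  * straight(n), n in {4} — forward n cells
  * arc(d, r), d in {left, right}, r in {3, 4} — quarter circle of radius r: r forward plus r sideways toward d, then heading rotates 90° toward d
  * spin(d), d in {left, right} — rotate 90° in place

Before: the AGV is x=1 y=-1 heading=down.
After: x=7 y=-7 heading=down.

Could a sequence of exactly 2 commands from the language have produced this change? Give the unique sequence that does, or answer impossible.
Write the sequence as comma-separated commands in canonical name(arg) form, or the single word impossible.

arc(left, 3), arc(right, 3)

key: still facing S at the end — net rotation zero over 2 steps
initial: x=1 y=-1 heading=down
[1] after arc(left, 3): x=4 y=-4 heading=right
[2] after arc(right, 3): x=7 y=-7 heading=down
no other 2-command option fits: unique.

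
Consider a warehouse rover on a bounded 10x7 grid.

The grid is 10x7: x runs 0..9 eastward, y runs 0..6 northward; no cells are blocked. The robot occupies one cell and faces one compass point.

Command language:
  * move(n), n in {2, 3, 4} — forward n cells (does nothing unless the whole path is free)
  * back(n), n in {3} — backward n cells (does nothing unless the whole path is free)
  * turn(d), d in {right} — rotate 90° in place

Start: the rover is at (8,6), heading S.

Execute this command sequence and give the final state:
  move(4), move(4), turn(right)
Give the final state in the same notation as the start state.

at (8,2), heading W

t0: at (8,6), heading S
t=1 move(4) ⇒ at (8,2), heading S
t=2 move(4) ⇒ at (8,2), heading S
t=3 turn(right) ⇒ at (8,2), heading W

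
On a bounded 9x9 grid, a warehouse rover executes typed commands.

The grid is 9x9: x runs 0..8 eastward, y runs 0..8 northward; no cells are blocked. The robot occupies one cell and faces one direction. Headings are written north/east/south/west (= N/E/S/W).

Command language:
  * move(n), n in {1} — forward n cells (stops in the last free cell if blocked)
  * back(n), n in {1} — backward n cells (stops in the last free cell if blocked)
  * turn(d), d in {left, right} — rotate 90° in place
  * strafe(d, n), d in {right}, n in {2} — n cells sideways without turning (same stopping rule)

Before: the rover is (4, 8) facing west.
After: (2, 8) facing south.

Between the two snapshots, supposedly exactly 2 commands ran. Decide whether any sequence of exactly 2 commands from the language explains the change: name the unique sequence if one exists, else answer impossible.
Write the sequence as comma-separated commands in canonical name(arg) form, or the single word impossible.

key: position moved to (2,8) AND the heading swung to S — translation plus rotation needed
from: (4, 8) facing west
t=1 turn(left) ⇒ (4, 8) facing south
t=2 strafe(right, 2) ⇒ (2, 8) facing south
no other 2-command option fits: unique.

turn(left), strafe(right, 2)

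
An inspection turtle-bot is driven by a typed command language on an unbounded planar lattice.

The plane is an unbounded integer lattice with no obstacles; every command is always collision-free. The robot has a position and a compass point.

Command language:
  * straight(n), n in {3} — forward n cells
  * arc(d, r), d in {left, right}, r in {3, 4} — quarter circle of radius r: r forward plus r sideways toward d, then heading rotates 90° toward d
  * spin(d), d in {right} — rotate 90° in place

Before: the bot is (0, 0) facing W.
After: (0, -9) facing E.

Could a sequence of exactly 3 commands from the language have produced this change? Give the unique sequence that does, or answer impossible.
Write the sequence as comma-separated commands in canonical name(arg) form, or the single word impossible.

arc(left, 3), straight(3), arc(left, 3)

key: position moved to (0,-9) AND the heading swung to E — translation plus rotation needed
from: (0, 0) facing W
t=1 arc(left, 3) ⇒ (-3, -3) facing S
t=2 straight(3) ⇒ (-3, -6) facing S
t=3 arc(left, 3) ⇒ (0, -9) facing E
all 216 alternatives checked — unique.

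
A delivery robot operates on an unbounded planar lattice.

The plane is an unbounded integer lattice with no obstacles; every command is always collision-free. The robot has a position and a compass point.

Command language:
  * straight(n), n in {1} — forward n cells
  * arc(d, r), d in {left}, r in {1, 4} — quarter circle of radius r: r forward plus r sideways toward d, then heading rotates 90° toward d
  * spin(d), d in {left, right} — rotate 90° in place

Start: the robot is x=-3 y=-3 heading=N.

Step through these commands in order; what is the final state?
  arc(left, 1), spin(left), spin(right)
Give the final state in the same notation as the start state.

x=-4 y=-2 heading=W

from: x=-3 y=-3 heading=N
1. arc(left, 1) → x=-4 y=-2 heading=W
2. spin(left) → x=-4 y=-2 heading=S
3. spin(right) → x=-4 y=-2 heading=W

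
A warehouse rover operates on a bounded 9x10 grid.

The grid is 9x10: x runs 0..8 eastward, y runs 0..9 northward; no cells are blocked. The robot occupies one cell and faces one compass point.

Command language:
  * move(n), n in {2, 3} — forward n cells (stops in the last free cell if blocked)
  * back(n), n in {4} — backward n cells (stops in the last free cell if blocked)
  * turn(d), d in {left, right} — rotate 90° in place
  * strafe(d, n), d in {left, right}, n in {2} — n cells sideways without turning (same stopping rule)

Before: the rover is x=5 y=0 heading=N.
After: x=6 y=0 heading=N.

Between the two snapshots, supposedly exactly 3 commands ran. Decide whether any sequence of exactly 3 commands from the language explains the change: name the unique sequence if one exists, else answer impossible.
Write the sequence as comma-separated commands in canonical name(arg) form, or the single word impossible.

strafe(right, 2), strafe(right, 2), strafe(left, 2)

key: still facing N at the end — nothing in the sequence rotates
begin: x=5 y=0 heading=N
step 1 (strafe(right, 2)): x=7 y=0 heading=N
step 2 (strafe(right, 2)): x=8 y=0 heading=N
step 3 (strafe(left, 2)): x=6 y=0 heading=N
all 343 alternatives checked — unique.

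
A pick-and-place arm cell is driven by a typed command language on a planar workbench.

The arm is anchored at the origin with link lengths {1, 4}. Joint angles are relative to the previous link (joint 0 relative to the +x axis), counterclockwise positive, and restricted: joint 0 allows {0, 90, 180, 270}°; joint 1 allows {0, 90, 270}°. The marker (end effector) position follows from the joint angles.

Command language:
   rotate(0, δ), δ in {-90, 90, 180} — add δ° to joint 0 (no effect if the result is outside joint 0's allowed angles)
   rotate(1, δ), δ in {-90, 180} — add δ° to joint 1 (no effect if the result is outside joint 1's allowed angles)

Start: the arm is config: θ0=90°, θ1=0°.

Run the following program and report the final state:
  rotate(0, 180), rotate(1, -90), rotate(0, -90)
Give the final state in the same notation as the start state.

config: θ0=180°, θ1=270°

initial: config: θ0=90°, θ1=0°
[1] after rotate(0, 180): config: θ0=270°, θ1=0°
[2] after rotate(1, -90): config: θ0=270°, θ1=270°
[3] after rotate(0, -90): config: θ0=180°, θ1=270°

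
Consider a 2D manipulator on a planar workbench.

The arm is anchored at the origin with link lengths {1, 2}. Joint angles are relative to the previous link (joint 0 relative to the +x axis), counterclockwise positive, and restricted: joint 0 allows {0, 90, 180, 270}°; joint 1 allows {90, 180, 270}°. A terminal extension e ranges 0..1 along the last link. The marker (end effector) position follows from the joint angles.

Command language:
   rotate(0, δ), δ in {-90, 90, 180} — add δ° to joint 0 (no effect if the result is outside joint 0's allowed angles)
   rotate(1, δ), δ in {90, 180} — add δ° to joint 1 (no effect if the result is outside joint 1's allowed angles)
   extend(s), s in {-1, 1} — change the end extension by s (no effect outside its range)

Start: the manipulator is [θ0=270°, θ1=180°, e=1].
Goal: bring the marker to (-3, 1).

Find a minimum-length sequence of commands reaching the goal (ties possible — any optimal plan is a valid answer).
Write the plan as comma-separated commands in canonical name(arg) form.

t0: [θ0=270°, θ1=180°, e=1]
t=1 rotate(0, 180) ⇒ [θ0=90°, θ1=180°, e=1]
t=2 rotate(1, 90) ⇒ [θ0=90°, θ1=270°, e=1]
t=3 rotate(1, 180) ⇒ [θ0=90°, θ1=90°, e=1]
nothing shorter than 3 reaches the goal.

rotate(0, 180), rotate(1, 90), rotate(1, 180)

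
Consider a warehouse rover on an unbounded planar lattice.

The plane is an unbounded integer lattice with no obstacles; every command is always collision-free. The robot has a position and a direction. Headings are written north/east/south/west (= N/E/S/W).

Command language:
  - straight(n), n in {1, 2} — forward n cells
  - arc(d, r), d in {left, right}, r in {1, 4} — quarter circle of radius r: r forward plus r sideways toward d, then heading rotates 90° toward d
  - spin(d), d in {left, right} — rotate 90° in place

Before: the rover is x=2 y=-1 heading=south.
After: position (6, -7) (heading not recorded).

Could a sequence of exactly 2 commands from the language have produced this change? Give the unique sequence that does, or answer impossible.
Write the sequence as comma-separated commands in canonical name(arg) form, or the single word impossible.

key: running arc(left, 4) before straight(2) would end elsewhere — order is forced
begin: x=2 y=-1 heading=south
1. straight(2) → x=2 y=-3 heading=south
2. arc(left, 4) → x=6 y=-7 heading=east
no rival 2-sequence matches.

straight(2), arc(left, 4)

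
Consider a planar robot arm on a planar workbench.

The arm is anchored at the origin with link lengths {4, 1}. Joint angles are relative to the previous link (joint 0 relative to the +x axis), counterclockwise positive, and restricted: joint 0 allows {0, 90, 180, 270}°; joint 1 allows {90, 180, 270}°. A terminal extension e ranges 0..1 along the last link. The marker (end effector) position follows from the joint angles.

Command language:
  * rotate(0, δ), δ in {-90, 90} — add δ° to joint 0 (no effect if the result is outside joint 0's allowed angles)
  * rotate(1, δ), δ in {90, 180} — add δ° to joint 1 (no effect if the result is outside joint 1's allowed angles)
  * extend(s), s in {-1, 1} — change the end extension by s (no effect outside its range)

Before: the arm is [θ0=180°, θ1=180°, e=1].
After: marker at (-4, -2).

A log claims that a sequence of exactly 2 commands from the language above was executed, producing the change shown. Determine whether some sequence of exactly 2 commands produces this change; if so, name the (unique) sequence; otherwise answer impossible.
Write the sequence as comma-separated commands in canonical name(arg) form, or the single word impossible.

key: running rotate(1, 180) before rotate(1, 90) would end elsewhere — order is forced
from: [θ0=180°, θ1=180°, e=1]
t=1 rotate(1, 90) ⇒ [θ0=180°, θ1=270°, e=1]
t=2 rotate(1, 180) ⇒ [θ0=180°, θ1=90°, e=1]
uniquely the one of 36 2-step routes that fits.

rotate(1, 90), rotate(1, 180)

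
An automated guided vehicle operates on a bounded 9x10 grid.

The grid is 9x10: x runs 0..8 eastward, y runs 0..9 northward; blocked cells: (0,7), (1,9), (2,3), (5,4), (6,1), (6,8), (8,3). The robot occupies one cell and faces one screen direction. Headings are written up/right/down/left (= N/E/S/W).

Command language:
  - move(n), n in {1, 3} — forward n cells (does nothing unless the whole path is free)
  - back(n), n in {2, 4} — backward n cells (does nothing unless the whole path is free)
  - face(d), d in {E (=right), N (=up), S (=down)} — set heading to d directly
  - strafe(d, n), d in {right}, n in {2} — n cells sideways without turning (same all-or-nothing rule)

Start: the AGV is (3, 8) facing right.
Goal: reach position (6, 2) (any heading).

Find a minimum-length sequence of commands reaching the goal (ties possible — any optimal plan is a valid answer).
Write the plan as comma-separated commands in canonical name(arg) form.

start: (3, 8) facing right
1. strafe(right, 2) → (3, 6) facing right
2. strafe(right, 2) → (3, 4) facing right
3. strafe(right, 2) → (3, 2) facing right
4. move(3) → (6, 2) facing right
nothing shorter than 4 reaches the goal.

strafe(right, 2), strafe(right, 2), strafe(right, 2), move(3)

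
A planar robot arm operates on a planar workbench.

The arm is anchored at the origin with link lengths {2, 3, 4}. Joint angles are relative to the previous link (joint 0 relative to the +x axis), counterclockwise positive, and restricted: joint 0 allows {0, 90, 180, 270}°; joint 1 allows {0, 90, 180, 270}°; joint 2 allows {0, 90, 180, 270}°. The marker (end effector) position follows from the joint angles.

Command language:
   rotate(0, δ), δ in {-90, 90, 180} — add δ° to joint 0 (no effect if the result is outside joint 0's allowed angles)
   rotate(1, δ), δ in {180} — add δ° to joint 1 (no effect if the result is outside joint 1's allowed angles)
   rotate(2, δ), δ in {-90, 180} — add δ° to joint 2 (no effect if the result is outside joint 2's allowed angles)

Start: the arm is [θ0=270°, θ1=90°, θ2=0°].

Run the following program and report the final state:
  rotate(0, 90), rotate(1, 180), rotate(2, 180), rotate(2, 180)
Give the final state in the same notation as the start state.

begin: [θ0=270°, θ1=90°, θ2=0°]
[1] after rotate(0, 90): [θ0=0°, θ1=90°, θ2=0°]
[2] after rotate(1, 180): [θ0=0°, θ1=270°, θ2=0°]
[3] after rotate(2, 180): [θ0=0°, θ1=270°, θ2=180°]
[4] after rotate(2, 180): [θ0=0°, θ1=270°, θ2=0°]

[θ0=0°, θ1=270°, θ2=0°]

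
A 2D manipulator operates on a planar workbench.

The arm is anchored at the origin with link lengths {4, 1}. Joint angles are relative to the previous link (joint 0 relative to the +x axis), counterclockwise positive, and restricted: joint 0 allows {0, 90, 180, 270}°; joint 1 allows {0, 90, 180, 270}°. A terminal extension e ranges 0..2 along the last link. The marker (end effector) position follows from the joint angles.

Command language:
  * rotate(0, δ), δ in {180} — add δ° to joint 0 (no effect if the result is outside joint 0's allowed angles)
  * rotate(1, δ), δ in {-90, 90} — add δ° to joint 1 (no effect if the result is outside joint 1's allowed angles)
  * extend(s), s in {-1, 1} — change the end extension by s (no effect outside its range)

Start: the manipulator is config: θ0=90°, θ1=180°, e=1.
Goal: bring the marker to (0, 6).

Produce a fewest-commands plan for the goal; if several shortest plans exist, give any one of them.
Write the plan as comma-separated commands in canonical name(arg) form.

initial: config: θ0=90°, θ1=180°, e=1
t=1 rotate(1, 90) ⇒ config: θ0=90°, θ1=270°, e=1
t=2 rotate(1, 90) ⇒ config: θ0=90°, θ1=0°, e=1
nothing shorter than 2 reaches the goal.

rotate(1, 90), rotate(1, 90)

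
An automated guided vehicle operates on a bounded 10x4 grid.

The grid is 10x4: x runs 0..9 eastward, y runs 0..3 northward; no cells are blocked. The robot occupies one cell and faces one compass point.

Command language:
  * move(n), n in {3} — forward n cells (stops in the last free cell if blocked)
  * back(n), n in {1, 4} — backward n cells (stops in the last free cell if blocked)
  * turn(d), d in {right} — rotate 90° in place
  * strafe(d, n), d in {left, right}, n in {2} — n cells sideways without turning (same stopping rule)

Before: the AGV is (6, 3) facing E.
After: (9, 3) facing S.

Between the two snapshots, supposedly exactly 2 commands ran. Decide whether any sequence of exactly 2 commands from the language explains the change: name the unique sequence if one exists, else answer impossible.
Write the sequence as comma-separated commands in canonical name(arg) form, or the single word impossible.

move(3), turn(right)

key: order matters: swapping move(3) and turn(right) lands elsewhere
begin: (6, 3) facing E
[1] after move(3): (9, 3) facing E
[2] after turn(right): (9, 3) facing S
uniquely the one of 36 2-step routes that fits.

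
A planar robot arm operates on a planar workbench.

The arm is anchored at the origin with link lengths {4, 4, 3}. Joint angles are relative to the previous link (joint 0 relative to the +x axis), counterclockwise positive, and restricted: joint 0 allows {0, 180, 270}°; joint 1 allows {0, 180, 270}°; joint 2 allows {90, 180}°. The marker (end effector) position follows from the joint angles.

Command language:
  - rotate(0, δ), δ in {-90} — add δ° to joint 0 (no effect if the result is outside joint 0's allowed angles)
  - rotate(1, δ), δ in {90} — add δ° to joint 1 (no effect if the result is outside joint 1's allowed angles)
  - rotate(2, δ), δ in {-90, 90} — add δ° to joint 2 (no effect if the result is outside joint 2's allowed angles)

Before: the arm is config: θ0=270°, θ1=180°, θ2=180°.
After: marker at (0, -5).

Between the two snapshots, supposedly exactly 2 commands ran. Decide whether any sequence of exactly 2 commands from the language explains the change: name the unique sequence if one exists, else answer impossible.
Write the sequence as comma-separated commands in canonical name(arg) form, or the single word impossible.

start: config: θ0=270°, θ1=180°, θ2=180°
[1] after rotate(1, 90): config: θ0=270°, θ1=270°, θ2=180°
[2] after rotate(1, 90): config: θ0=270°, θ1=0°, θ2=180°
all 16 alternatives checked — unique.

rotate(1, 90), rotate(1, 90)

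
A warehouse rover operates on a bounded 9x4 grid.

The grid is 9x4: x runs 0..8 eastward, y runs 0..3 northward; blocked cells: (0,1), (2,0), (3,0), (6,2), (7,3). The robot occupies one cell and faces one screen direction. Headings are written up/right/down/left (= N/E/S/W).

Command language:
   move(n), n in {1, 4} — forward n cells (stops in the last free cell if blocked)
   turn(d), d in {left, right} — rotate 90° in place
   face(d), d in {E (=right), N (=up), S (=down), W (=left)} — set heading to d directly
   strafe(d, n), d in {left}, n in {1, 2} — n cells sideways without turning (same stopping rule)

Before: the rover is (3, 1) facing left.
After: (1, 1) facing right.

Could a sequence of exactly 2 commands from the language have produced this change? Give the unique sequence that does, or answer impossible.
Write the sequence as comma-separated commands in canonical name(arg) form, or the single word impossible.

key: cell and facing (now E) both changed — the 2 commands mix motion and turning
start: (3, 1) facing left
[1] after move(4): (1, 1) facing left
[2] after face(E): (1, 1) facing right
all 100 alternatives checked — unique.

move(4), face(E)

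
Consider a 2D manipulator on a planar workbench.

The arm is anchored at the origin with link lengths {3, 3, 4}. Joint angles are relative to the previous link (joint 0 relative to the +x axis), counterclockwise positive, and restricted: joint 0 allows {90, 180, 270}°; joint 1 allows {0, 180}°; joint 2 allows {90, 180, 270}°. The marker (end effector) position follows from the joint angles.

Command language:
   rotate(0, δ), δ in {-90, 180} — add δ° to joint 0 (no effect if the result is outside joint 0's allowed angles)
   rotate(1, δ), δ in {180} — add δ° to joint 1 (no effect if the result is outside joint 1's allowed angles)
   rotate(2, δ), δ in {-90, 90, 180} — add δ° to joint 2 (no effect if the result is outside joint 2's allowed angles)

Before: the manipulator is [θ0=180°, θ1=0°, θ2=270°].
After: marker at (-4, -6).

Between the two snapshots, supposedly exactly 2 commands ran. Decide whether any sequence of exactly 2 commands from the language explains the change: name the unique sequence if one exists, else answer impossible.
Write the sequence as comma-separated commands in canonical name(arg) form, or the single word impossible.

rotate(0, -90), rotate(0, 180)

key: order matters: swapping rotate(0, -90) and rotate(0, 180) lands elsewhere
t0: [θ0=180°, θ1=0°, θ2=270°]
[1] after rotate(0, -90): [θ0=90°, θ1=0°, θ2=270°]
[2] after rotate(0, 180): [θ0=270°, θ1=0°, θ2=270°]
all 36 alternatives checked — unique.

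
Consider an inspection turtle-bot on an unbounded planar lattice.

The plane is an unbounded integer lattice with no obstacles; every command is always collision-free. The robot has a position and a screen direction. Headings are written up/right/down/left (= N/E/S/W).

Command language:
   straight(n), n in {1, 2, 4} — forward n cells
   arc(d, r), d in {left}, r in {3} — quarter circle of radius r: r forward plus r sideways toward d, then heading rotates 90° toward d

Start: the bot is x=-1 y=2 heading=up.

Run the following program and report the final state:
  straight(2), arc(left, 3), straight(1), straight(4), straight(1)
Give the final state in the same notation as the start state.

initial: x=-1 y=2 heading=up
t=1 straight(2) ⇒ x=-1 y=4 heading=up
t=2 arc(left, 3) ⇒ x=-4 y=7 heading=left
t=3 straight(1) ⇒ x=-5 y=7 heading=left
t=4 straight(4) ⇒ x=-9 y=7 heading=left
t=5 straight(1) ⇒ x=-10 y=7 heading=left

x=-10 y=7 heading=left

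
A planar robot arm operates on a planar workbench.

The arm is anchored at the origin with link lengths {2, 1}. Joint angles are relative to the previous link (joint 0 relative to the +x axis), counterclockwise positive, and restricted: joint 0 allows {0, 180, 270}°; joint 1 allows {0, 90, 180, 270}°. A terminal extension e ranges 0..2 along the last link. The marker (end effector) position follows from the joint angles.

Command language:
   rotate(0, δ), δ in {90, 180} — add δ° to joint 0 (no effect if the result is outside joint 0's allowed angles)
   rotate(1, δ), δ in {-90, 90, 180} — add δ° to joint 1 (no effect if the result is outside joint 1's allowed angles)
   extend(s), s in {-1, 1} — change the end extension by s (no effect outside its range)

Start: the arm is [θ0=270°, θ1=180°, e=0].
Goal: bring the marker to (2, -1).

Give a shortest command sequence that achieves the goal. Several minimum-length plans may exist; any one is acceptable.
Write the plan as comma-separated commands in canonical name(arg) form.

rotate(1, 90), rotate(0, 90)

start: [θ0=270°, θ1=180°, e=0]
step 1 (rotate(1, 90)): [θ0=270°, θ1=270°, e=0]
step 2 (rotate(0, 90)): [θ0=0°, θ1=270°, e=0]
minimal: 2 command(s), checked below 2.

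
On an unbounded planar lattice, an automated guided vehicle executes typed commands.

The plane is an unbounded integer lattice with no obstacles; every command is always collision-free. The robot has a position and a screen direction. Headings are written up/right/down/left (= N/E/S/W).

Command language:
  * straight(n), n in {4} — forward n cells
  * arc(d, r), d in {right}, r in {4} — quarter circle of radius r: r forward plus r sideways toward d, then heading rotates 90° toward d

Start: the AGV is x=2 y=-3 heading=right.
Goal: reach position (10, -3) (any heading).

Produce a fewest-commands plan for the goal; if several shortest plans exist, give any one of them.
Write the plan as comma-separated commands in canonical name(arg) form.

start: x=2 y=-3 heading=right
step 1 (straight(4)): x=6 y=-3 heading=right
step 2 (straight(4)): x=10 y=-3 heading=right
nothing shorter than 2 reaches the goal.

straight(4), straight(4)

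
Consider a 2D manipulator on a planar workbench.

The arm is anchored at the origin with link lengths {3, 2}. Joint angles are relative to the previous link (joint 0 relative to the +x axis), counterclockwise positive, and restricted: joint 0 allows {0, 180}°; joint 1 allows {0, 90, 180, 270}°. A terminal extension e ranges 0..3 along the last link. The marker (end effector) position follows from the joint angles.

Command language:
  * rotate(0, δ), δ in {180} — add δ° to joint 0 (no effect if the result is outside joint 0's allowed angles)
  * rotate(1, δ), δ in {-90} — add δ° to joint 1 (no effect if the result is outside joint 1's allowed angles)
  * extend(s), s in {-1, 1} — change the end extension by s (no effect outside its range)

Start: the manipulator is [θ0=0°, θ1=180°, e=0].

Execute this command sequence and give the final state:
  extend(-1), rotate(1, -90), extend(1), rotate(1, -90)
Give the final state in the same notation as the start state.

start: [θ0=0°, θ1=180°, e=0]
step 1 (extend(-1)): [θ0=0°, θ1=180°, e=0]
step 2 (rotate(1, -90)): [θ0=0°, θ1=90°, e=0]
step 3 (extend(1)): [θ0=0°, θ1=90°, e=1]
step 4 (rotate(1, -90)): [θ0=0°, θ1=0°, e=1]

[θ0=0°, θ1=0°, e=1]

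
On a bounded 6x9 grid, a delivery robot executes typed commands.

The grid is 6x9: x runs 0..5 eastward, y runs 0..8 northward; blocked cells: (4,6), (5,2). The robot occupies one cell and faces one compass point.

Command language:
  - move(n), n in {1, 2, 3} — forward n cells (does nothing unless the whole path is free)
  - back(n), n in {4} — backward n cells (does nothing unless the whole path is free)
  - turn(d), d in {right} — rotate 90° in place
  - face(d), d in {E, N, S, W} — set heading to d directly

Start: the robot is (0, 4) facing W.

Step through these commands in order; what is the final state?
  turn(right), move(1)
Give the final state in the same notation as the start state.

begin: (0, 4) facing W
[1] after turn(right): (0, 4) facing N
[2] after move(1): (0, 5) facing N

(0, 5) facing N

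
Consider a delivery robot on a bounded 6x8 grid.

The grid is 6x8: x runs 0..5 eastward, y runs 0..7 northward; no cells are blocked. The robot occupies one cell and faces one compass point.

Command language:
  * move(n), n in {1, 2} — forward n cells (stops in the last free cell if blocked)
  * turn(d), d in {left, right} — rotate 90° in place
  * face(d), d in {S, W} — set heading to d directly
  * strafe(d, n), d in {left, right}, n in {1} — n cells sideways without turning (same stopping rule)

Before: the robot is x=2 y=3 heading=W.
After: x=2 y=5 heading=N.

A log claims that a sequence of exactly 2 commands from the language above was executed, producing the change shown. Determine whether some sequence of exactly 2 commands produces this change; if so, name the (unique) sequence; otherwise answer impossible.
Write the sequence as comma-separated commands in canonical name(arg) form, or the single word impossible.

key: position moved to (2,5) AND the heading swung to N — translation plus rotation needed
start: x=2 y=3 heading=W
[1] after turn(right): x=2 y=3 heading=N
[2] after move(2): x=2 y=5 heading=N
no rival 2-sequence matches.

turn(right), move(2)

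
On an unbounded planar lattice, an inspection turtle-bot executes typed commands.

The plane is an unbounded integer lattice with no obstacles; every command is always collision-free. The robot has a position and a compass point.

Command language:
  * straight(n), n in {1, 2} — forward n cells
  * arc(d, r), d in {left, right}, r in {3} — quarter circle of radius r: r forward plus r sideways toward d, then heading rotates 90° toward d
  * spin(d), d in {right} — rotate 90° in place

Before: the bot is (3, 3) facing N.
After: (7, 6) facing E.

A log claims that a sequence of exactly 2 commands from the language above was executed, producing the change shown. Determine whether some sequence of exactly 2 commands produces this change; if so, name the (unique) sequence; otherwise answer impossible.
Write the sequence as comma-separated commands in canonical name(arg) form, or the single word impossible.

key: cell and facing (now E) both changed — the 2 commands mix motion and turning
begin: (3, 3) facing N
1. arc(right, 3) → (6, 6) facing E
2. straight(1) → (7, 6) facing E
no other 2-command option fits: unique.

arc(right, 3), straight(1)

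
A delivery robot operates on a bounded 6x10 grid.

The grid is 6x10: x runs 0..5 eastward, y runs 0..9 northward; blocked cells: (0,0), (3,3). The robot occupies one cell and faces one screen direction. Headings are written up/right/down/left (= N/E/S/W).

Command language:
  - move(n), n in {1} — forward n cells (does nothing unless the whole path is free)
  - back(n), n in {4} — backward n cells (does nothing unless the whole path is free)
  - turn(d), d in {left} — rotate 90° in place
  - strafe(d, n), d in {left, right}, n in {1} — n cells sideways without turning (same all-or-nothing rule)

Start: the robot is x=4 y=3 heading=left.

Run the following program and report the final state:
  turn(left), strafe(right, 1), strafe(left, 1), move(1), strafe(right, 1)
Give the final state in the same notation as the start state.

x=4 y=2 heading=down

begin: x=4 y=3 heading=left
1. turn(left) → x=4 y=3 heading=down
2. strafe(right, 1) → x=4 y=3 heading=down
3. strafe(left, 1) → x=5 y=3 heading=down
4. move(1) → x=5 y=2 heading=down
5. strafe(right, 1) → x=4 y=2 heading=down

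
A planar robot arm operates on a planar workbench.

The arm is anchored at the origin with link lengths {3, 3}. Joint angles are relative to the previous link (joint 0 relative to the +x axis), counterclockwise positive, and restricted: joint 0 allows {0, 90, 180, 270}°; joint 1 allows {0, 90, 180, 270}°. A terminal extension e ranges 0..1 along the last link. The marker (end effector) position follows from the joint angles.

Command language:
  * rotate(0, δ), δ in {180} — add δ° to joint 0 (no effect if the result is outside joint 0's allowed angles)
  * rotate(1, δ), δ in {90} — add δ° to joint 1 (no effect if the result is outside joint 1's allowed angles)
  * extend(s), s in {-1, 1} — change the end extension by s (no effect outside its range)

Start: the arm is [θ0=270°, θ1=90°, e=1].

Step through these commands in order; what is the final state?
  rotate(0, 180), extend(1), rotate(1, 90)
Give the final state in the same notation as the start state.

t0: [θ0=270°, θ1=90°, e=1]
step 1 (rotate(0, 180)): [θ0=90°, θ1=90°, e=1]
step 2 (extend(1)): [θ0=90°, θ1=90°, e=1]
step 3 (rotate(1, 90)): [θ0=90°, θ1=180°, e=1]

[θ0=90°, θ1=180°, e=1]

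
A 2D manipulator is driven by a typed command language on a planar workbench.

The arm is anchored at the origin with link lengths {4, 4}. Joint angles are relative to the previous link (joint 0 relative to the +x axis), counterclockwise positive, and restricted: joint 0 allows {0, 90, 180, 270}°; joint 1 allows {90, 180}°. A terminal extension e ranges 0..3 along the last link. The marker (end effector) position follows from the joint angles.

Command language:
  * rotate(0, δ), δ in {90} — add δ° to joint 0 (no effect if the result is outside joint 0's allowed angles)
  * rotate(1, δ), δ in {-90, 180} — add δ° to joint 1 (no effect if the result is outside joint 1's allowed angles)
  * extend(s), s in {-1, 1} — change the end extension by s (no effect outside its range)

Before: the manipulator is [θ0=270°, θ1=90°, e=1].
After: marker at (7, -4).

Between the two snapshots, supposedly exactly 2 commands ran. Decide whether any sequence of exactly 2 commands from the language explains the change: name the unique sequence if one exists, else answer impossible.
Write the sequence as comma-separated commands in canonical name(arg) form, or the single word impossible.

extend(1), extend(1)

start: [θ0=270°, θ1=90°, e=1]
step 1 (extend(1)): [θ0=270°, θ1=90°, e=2]
step 2 (extend(1)): [θ0=270°, θ1=90°, e=3]
no rival 2-sequence matches.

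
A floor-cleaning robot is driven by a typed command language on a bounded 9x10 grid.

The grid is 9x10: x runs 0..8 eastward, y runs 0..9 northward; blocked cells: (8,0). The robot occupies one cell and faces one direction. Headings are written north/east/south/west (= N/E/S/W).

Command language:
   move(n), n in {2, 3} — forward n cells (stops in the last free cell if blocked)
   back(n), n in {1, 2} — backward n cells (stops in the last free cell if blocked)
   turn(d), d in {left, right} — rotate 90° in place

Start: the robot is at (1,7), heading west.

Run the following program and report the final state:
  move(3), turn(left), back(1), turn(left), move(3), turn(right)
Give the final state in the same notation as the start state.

initial: at (1,7), heading west
t=1 move(3) ⇒ at (0,7), heading west
t=2 turn(left) ⇒ at (0,7), heading south
t=3 back(1) ⇒ at (0,8), heading south
t=4 turn(left) ⇒ at (0,8), heading east
t=5 move(3) ⇒ at (3,8), heading east
t=6 turn(right) ⇒ at (3,8), heading south

at (3,8), heading south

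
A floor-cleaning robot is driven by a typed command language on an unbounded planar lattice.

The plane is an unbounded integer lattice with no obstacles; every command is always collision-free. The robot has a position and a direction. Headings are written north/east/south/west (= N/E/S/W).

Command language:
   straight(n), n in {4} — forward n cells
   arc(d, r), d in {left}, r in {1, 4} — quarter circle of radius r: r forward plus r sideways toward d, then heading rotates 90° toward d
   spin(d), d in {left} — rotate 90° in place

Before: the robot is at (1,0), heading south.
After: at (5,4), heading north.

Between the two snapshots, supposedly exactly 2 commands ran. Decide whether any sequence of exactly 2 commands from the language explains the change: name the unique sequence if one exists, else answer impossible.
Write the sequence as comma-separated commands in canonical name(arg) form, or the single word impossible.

spin(left), arc(left, 4)

key: order matters: swapping spin(left) and arc(left, 4) lands elsewhere
start: at (1,0), heading south
1. spin(left) → at (1,0), heading east
2. arc(left, 4) → at (5,4), heading north
no rival 2-sequence matches.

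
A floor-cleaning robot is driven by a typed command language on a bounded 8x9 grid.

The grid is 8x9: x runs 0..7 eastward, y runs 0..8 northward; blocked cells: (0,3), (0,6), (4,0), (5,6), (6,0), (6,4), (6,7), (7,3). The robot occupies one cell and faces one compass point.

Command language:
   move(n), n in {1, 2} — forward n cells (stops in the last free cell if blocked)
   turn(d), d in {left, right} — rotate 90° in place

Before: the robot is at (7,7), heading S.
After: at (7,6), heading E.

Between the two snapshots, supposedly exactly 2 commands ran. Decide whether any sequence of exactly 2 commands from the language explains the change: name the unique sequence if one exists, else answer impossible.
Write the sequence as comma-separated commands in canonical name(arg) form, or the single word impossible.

key: cell and facing (now E) both changed — the 2 commands mix motion and turning
begin: at (7,7), heading S
t=1 move(1) ⇒ at (7,6), heading S
t=2 turn(left) ⇒ at (7,6), heading E
no other 2-command option fits: unique.

move(1), turn(left)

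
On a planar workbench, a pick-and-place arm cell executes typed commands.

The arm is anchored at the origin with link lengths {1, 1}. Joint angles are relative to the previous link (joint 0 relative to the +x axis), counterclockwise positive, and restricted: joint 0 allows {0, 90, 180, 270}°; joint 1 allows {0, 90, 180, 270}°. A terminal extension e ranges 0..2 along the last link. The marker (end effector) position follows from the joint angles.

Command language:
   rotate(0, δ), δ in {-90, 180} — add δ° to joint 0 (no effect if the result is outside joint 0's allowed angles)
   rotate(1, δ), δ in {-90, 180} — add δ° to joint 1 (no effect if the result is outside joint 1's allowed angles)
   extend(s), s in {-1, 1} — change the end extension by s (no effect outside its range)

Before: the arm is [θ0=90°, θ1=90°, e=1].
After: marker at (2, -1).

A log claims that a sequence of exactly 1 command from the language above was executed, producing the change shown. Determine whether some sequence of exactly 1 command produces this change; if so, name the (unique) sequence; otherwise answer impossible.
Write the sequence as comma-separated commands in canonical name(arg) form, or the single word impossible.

rotate(0, 180)

start: [θ0=90°, θ1=90°, e=1]
1. rotate(0, 180) → [θ0=270°, θ1=90°, e=1]
all 6 alternatives checked — unique.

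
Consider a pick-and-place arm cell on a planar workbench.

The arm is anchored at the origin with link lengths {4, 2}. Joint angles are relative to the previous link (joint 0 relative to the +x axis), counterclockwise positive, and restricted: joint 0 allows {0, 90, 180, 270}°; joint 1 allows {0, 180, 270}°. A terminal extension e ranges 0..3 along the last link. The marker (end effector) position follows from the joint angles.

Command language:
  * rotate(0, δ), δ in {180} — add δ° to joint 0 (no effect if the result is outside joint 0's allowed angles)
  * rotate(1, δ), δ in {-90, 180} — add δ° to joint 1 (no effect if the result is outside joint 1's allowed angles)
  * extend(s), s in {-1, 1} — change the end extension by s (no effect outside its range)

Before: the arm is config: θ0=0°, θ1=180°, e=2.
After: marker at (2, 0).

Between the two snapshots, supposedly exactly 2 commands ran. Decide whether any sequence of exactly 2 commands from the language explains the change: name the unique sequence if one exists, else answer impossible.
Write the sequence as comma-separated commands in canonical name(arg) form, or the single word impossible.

start: config: θ0=0°, θ1=180°, e=2
step 1 (extend(-1)): config: θ0=0°, θ1=180°, e=1
step 2 (extend(-1)): config: θ0=0°, θ1=180°, e=0
uniquely the one of 25 2-step routes that fits.

extend(-1), extend(-1)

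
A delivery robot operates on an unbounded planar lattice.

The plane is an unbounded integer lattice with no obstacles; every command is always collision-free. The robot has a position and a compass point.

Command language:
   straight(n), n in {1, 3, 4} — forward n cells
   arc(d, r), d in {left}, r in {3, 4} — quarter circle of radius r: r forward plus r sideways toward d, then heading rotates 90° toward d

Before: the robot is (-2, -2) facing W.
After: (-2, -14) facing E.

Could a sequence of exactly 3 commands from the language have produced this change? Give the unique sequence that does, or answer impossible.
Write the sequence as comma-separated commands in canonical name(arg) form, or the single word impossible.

key: cell and facing (now E) both changed — the 3 commands mix motion and turning
from: (-2, -2) facing W
step 1 (arc(left, 4)): (-6, -6) facing S
step 2 (straight(4)): (-6, -10) facing S
step 3 (arc(left, 4)): (-2, -14) facing E
no rival 3-sequence matches.

arc(left, 4), straight(4), arc(left, 4)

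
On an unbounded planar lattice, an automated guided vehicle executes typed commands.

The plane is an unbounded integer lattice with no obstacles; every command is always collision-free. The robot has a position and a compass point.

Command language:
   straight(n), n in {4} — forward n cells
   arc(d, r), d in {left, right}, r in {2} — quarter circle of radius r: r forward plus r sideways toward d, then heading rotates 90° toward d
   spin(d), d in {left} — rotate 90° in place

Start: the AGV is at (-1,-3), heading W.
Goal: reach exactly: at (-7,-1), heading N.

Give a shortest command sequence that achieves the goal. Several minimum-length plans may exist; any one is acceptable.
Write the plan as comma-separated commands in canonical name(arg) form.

from: at (-1,-3), heading W
step 1 (straight(4)): at (-5,-3), heading W
step 2 (arc(right, 2)): at (-7,-1), heading N
shorter routes all fall short; 2 is best.

straight(4), arc(right, 2)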